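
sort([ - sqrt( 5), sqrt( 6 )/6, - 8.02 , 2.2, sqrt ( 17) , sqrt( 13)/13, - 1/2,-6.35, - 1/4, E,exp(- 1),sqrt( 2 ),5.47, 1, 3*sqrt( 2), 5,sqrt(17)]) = [-8.02, - 6.35 ,-sqrt( 5) ,-1/2, - 1/4,sqrt(13 ) /13, exp ( - 1), sqrt(6)/6, 1, sqrt ( 2 ), 2.2,  E,sqrt( 17), sqrt( 17), 3*sqrt( 2),  5,5.47] 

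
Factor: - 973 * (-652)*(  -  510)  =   - 2^3*3^1*5^1*7^1 *17^1*139^1 *163^1 =- 323541960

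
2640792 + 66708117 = 69348909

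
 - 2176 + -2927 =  - 5103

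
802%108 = 46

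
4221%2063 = 95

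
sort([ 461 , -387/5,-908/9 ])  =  [ - 908/9 ,- 387/5, 461]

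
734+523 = 1257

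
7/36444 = 7/36444 = 0.00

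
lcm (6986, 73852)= 516964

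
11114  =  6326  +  4788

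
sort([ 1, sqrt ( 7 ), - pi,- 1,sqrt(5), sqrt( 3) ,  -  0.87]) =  [ - pi,  -  1,-0.87 , 1, sqrt( 3),sqrt ( 5 ), sqrt( 7) ] 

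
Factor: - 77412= - 2^2*3^1*6451^1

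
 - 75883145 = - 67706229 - 8176916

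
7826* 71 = 555646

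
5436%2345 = 746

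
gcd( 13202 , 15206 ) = 2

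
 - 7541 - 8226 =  - 15767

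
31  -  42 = -11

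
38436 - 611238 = -572802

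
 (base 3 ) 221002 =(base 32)l5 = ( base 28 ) o5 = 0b1010100101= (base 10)677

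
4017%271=223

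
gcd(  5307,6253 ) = 1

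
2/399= 2/399 = 0.01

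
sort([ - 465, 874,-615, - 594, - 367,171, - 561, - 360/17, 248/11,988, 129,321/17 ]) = [-615 , - 594,-561,- 465, - 367,  -  360/17,321/17,248/11,129, 171,  874, 988 ] 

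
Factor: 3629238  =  2^1*3^1  *41^1*14753^1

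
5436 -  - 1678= 7114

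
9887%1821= 782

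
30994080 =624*49670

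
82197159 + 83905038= 166102197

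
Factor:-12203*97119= -3^4 * 11^1 * 109^1*12203^1 = - 1185143157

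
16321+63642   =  79963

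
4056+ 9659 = 13715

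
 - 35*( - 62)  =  2170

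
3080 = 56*55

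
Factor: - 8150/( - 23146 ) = 25/71 = 5^2*71^ ( - 1)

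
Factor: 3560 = 2^3*5^1*89^1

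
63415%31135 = 1145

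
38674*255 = 9861870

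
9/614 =9/614  =  0.01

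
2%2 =0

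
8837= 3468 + 5369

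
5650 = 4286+1364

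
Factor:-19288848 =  - 2^4*3^1*251^1*1601^1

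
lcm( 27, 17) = 459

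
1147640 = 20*57382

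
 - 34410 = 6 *(-5735 )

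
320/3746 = 160/1873 = 0.09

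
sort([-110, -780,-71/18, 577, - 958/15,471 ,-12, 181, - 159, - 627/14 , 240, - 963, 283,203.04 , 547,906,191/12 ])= [ - 963, - 780, -159, -110,  -  958/15, -627/14, - 12, - 71/18,191/12, 181,  203.04,240 , 283,471,547,577,906]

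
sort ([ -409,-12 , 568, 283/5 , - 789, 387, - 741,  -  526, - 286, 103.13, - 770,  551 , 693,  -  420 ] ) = [-789, - 770, - 741, - 526, - 420,  -  409, - 286, - 12, 283/5, 103.13,  387, 551, 568, 693] 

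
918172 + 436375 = 1354547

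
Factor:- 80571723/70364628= - 2^( - 2 )*3^(-1)*19^1*43^1*71^1*463^1*1954573^( - 1 )=- 26857241/23454876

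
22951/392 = 22951/392 = 58.55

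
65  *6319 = 410735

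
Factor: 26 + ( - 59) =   -  3^1*11^1=- 33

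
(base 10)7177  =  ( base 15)21D7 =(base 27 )9MM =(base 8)16011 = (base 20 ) hih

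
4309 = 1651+2658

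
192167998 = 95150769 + 97017229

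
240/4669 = 240/4669 = 0.05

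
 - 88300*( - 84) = 7417200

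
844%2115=844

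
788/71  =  11 + 7/71=11.10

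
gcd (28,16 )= 4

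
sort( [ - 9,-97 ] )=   [ - 97,-9 ]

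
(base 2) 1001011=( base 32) 2B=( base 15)50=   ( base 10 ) 75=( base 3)2210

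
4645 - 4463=182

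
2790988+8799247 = 11590235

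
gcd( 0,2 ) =2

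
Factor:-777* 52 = -40404 = -2^2*3^1* 7^1*13^1*37^1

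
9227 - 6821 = 2406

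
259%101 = 57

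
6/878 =3/439 = 0.01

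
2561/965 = 2 + 631/965 =2.65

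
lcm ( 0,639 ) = 0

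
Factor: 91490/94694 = 5^1*7^1*113^(-1)*419^(- 1)*1307^1 = 45745/47347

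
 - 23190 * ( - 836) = 19386840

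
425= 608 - 183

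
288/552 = 12/23 =0.52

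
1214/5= 242 + 4/5 = 242.80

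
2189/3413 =2189/3413 = 0.64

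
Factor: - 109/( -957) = 3^( - 1 ) *11^( - 1)*29^ ( - 1)*109^1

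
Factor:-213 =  - 3^1 * 71^1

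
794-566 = 228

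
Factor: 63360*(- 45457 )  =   - 2880155520 = - 2^7*3^2*5^1 *11^1*131^1*347^1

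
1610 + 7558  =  9168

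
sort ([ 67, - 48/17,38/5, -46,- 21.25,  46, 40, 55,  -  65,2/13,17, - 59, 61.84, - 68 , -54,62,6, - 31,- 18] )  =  [ - 68, - 65, - 59, - 54,-46 , - 31,-21.25, - 18, - 48/17,  2/13,6,38/5,17,40,46, 55,61.84,62, 67]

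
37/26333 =37/26333=0.00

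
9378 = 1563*6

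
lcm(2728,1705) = 13640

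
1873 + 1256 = 3129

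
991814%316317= 42863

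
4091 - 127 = 3964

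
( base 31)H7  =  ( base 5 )4114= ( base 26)ke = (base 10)534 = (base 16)216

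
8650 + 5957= 14607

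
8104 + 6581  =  14685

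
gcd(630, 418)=2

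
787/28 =787/28= 28.11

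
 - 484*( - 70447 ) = 34096348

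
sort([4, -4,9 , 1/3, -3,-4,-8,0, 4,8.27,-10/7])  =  [ - 8, - 4, - 4, - 3,-10/7 , 0, 1/3,4, 4, 8.27, 9]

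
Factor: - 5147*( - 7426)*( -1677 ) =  - 2^1 * 3^1*13^1*43^1*  47^1 * 79^1 * 5147^1=- 64097660094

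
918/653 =1 + 265/653 = 1.41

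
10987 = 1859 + 9128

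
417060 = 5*83412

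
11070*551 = 6099570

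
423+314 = 737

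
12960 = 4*3240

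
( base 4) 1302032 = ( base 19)114e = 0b1110010001110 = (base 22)F26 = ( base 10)7310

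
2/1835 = 2/1835 = 0.00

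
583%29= 3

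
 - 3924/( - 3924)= 1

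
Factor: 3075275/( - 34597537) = - 5^2*7^1*13^( - 1)*19^(  -  1)*17573^1*140071^( - 1 ) 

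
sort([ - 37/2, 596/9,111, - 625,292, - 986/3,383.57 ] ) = [ - 625,  -  986/3, - 37/2, 596/9, 111, 292,383.57 ] 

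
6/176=3/88=0.03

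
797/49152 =797/49152 = 0.02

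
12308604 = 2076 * 5929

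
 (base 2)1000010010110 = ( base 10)4246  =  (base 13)1C18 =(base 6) 31354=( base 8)10226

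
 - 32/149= - 32/149 = - 0.21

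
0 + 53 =53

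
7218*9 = 64962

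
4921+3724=8645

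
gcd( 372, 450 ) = 6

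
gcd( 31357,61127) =1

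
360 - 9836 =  - 9476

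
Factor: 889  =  7^1*127^1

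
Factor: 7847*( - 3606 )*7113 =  - 2^1*  3^2*7^1*19^1*59^1 * 601^1*2371^1 = - 201271453866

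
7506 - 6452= 1054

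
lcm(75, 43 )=3225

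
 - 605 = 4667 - 5272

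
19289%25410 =19289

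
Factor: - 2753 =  - 2753^1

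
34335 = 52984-18649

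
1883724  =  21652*87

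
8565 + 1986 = 10551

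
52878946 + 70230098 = 123109044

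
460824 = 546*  844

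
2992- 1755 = 1237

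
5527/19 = 290 + 17/19 = 290.89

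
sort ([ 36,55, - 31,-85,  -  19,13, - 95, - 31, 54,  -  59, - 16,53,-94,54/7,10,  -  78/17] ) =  [- 95,  -  94,  -  85, -59, - 31,- 31,  -  19, - 16, - 78/17,54/7,10,13,36, 53, 54,55 ] 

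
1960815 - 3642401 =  - 1681586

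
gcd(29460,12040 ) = 20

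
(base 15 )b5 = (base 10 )170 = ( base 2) 10101010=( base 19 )8I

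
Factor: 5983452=2^2*3^2*166207^1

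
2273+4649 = 6922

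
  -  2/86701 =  - 2/86701 = - 0.00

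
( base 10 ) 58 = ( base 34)1o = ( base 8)72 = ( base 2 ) 111010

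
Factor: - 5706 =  - 2^1 * 3^2*317^1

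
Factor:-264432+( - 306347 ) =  - 11^1*19^1*2731^1 =- 570779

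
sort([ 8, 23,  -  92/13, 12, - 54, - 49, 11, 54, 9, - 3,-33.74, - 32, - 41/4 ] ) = [-54, - 49, - 33.74, - 32, - 41/4,-92/13,-3, 8,9, 11, 12,23,54] 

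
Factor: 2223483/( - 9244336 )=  - 2^( - 4)*3^1*19^(  -  1)*47^( - 1 )*163^1*647^ (-1 ) * 4547^1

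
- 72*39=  - 2808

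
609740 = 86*7090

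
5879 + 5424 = 11303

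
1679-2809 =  - 1130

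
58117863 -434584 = 57683279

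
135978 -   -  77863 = 213841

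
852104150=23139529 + 828964621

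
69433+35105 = 104538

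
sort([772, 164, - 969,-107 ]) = [-969 ,-107, 164,772]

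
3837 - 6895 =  - 3058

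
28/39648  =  1/1416 = 0.00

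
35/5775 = 1/165 = 0.01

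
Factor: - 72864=-2^5 * 3^2*11^1*23^1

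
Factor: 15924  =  2^2*3^1*1327^1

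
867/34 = 25 + 1/2= 25.50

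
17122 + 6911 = 24033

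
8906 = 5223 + 3683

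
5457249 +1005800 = 6463049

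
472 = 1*472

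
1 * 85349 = 85349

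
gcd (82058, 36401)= 89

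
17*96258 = 1636386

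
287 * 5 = 1435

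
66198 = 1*66198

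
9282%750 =282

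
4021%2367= 1654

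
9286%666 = 628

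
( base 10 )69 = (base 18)3f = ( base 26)2H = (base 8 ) 105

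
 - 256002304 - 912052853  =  -1168055157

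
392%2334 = 392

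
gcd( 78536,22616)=8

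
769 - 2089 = - 1320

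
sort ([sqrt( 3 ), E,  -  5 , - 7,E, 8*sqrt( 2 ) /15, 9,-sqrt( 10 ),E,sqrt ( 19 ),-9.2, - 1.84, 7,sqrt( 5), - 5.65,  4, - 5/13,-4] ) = [ - 9.2 ,  -  7,  -  5.65, -5, - 4, - sqrt( 10 ), - 1.84, - 5/13  ,  8*sqrt(2 )/15,sqrt(3),sqrt( 5),E,E , E,4,  sqrt( 19 ),7,9]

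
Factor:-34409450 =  - 2^1*5^2*  139^1  *  4951^1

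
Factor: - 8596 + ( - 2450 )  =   - 11046 = -2^1*3^1*7^1*263^1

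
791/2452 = 791/2452 = 0.32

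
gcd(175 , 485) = 5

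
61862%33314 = 28548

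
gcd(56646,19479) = 3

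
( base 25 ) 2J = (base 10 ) 69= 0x45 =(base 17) 41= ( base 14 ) 4D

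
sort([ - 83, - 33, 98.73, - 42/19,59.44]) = [ - 83, - 33,  -  42/19, 59.44,98.73]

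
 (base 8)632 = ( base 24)H2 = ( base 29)e4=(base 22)IE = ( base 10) 410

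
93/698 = 93/698 = 0.13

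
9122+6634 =15756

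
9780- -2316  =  12096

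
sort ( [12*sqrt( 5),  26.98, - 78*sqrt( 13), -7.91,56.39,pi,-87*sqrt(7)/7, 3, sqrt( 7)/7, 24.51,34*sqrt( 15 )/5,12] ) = [  -  78*sqrt ( 13),-87*sqrt( 7) /7,-7.91, sqrt(7 ) /7,  3, pi, 12,24.51, 34 * sqrt(15 )/5, 12 * sqrt( 5),26.98, 56.39] 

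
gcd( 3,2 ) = 1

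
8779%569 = 244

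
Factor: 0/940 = 0^1 = 0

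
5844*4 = 23376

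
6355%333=28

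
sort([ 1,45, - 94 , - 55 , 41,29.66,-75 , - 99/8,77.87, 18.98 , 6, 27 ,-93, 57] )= [ -94 ,-93,-75, - 55 ,-99/8  ,  1, 6,18.98,27, 29.66, 41 , 45, 57,77.87] 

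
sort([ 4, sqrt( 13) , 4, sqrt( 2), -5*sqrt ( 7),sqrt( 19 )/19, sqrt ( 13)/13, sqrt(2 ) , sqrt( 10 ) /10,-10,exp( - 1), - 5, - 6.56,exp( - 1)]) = [  -  5 *sqrt( 7) , - 10 , - 6.56, - 5, sqrt(19) /19,sqrt( 13)/13 , sqrt ( 10 )/10,  exp( - 1),exp ( - 1),  sqrt(2)  ,  sqrt( 2 ), sqrt ( 13), 4, 4 ] 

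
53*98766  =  5234598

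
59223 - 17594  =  41629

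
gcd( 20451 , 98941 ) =1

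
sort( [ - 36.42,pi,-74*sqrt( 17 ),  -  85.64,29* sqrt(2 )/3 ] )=[ - 74*sqrt( 17 ), - 85.64  , - 36.42 , pi,29*sqrt( 2)/3]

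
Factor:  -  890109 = -3^7*11^1 * 37^1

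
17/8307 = 17/8307= 0.00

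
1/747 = 1/747 = 0.00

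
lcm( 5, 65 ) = 65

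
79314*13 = 1031082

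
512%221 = 70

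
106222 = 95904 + 10318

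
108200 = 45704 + 62496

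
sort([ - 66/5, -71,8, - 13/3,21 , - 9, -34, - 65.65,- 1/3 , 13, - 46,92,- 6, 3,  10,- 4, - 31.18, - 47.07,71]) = [ - 71, - 65.65, - 47.07, - 46 ,-34 ,  -  31.18, - 66/5, - 9 , - 6, - 13/3, -4, - 1/3,3,  8,10 , 13,21, 71,92 ] 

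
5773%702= 157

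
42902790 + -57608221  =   - 14705431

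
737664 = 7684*96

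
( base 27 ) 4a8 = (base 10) 3194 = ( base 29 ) 3N4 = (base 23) 60K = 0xc7a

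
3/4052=3/4052 = 0.00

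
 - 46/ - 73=46/73 = 0.63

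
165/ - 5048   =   - 165/5048 = - 0.03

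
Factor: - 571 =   -  571^1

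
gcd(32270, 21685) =5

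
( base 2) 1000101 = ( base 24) 2L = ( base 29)2b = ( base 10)69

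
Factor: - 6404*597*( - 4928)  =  2^8*3^1 * 7^1*11^1*199^1*1601^1 =18840670464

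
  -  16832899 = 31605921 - 48438820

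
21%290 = 21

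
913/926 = 913/926 = 0.99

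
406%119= 49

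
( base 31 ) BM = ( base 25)ed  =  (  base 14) 1bd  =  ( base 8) 553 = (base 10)363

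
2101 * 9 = 18909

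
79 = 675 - 596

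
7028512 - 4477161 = 2551351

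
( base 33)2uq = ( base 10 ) 3194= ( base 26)4im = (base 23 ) 60k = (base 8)6172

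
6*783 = 4698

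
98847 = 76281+22566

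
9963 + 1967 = 11930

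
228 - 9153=-8925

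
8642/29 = 298 =298.00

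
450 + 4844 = 5294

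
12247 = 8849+3398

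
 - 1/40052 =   -  1/40052 = -0.00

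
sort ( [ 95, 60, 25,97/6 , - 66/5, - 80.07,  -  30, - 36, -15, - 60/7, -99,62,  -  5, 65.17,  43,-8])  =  [-99, - 80.07, -36,- 30, - 15, - 66/5,  -  60/7,-8 ,  -  5,97/6, 25, 43 , 60, 62, 65.17, 95 ] 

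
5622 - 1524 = 4098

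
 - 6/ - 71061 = 2/23687 = 0.00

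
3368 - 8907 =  - 5539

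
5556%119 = 82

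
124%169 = 124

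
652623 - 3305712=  - 2653089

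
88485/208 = 425 + 85/208 = 425.41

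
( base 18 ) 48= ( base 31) 2I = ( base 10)80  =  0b1010000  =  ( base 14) 5a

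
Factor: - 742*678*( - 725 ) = 2^2*3^1 *5^2*7^1*29^1*53^1*113^1 =364730100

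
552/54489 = 184/18163= 0.01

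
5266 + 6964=12230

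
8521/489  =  8521/489=17.43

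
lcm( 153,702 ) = 11934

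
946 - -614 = 1560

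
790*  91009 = 71897110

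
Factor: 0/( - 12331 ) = 0 = 0^1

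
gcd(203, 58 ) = 29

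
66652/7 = 9521 + 5/7 = 9521.71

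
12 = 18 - 6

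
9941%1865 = 616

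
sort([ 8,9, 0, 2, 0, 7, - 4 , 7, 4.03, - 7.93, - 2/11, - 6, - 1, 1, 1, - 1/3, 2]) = [  -  7.93, - 6, - 4, - 1, - 1/3, - 2/11,  0, 0, 1,1, 2,2, 4.03,7, 7 , 8 , 9 ]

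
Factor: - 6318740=-2^2  *5^1*315937^1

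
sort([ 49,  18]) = [ 18,49 ] 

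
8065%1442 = 855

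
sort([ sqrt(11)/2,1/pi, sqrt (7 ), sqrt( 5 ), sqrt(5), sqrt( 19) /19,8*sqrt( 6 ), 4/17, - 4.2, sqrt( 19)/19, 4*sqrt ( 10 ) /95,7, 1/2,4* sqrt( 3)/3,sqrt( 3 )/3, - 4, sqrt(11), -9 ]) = [ - 9, - 4.2, - 4, 4*sqrt( 10 ) /95,sqrt( 19 ) /19 , sqrt(19)/19,4/17, 1/pi,  1/2, sqrt( 3 )/3, sqrt( 11 ) /2 , sqrt( 5 ), sqrt(5), 4*sqrt( 3 )/3, sqrt( 7 ),sqrt( 11 ), 7,8*sqrt( 6) ] 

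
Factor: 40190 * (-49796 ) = - 2^3 *5^1*59^1*211^1*4019^1 =- 2001301240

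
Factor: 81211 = 13^1*6247^1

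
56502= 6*9417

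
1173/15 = 391/5 = 78.20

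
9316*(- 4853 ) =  - 45210548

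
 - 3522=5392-8914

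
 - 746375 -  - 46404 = -699971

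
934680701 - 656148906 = 278531795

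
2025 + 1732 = 3757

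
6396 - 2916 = 3480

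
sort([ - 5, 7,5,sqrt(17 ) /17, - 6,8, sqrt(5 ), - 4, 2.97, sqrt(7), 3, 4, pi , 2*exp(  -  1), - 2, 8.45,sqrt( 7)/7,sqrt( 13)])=[ - 6 , - 5 , - 4,- 2, sqrt(17)/17,sqrt( 7 ) /7,2*exp( - 1),sqrt( 5 ),  sqrt ( 7 ),2.97, 3,pi , sqrt(13 ), 4,  5,7,8, 8.45]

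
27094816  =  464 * 58394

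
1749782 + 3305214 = 5054996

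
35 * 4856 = 169960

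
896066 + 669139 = 1565205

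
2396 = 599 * 4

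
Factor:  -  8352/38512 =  - 2^1 *3^2*83^( - 1) = - 18/83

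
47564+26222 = 73786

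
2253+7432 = 9685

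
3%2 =1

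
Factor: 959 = 7^1* 137^1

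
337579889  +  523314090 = 860893979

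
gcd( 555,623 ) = 1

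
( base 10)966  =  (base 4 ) 33012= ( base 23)1j0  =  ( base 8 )1706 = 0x3C6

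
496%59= 24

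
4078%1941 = 196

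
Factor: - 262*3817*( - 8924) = 8924481896 = 2^3*11^1*23^1 * 97^1 * 131^1*347^1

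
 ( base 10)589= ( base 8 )1115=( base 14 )301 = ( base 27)LM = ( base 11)496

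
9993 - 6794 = 3199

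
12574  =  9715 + 2859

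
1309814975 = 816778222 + 493036753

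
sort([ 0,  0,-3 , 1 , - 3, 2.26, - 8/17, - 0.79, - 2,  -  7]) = [ - 7,  -  3, - 3, - 2, - 0.79, - 8/17,0, 0,1,2.26]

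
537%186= 165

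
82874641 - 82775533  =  99108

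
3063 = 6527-3464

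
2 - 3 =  - 1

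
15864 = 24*661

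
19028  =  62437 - 43409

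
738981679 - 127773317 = 611208362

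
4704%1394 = 522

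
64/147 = 64/147 = 0.44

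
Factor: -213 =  - 3^1 * 71^1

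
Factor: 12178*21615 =263227470= 2^1*3^1*5^1*11^1*131^1*6089^1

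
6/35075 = 6/35075= 0.00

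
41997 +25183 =67180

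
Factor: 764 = 2^2*191^1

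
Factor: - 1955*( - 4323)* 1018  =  8603591370 = 2^1*3^1 * 5^1*11^1*17^1*23^1*131^1*509^1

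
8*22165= 177320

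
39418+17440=56858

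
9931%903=901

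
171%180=171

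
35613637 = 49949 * 713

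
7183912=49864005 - 42680093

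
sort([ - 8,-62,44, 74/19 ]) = [ - 62, - 8, 74/19, 44 ]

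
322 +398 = 720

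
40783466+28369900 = 69153366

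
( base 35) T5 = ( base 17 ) 390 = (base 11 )848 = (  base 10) 1020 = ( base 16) 3FC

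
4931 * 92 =453652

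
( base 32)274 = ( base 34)1WW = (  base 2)100011100100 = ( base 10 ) 2276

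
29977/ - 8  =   - 3748 + 7/8 = -3747.12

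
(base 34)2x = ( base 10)101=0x65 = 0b1100101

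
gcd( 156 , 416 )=52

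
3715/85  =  743/17= 43.71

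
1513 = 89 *17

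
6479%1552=271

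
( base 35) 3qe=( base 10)4599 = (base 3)20022100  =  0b1000111110111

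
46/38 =23/19= 1.21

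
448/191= 2 + 66/191= 2.35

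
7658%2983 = 1692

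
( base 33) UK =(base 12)702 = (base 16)3F2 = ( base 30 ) 13K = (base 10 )1010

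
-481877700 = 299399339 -781277039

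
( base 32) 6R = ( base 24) 93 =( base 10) 219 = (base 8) 333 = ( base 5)1334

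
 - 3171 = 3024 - 6195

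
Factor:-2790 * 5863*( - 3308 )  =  2^3*3^2*5^1*11^1*13^1*31^1*41^1*827^1=54111503160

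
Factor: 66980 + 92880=159860 = 2^2*5^1*7993^1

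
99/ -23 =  - 5+16/23 =- 4.30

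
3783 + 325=4108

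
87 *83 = 7221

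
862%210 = 22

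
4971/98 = 4971/98 = 50.72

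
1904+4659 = 6563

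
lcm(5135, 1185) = 15405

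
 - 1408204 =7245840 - 8654044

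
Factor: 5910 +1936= 2^1*3923^1 = 7846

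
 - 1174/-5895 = 1174/5895 = 0.20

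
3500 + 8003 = 11503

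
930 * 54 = 50220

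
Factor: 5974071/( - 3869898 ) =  - 2^( - 1 )*89^ ( - 1) * 7247^( - 1) *1991357^1 = -1991357/1289966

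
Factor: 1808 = 2^4*113^1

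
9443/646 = 14 + 21/34 = 14.62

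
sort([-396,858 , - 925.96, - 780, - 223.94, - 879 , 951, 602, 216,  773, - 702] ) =[  -  925.96,-879,  -  780,-702, - 396, - 223.94,  216,602, 773, 858 , 951 ]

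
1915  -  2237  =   - 322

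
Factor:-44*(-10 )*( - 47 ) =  - 2^3*5^1*11^1*47^1 = - 20680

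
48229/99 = 487 + 16/99 = 487.16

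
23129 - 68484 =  - 45355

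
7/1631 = 1/233= 0.00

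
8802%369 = 315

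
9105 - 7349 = 1756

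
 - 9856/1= - 9856 = - 9856.00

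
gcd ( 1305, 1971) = 9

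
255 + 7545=7800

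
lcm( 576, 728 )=52416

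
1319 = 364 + 955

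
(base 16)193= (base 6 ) 1511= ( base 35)bi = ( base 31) d0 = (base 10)403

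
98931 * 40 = 3957240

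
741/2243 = 741/2243 = 0.33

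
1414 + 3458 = 4872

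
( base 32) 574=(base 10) 5348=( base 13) 2585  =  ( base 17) 118A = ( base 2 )1010011100100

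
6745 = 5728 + 1017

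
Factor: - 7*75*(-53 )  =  3^1*5^2*7^1*53^1 = 27825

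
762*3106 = 2366772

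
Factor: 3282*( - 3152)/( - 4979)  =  2^5 *3^1*13^( - 1 )*197^1*383^( - 1 )*547^1 = 10344864/4979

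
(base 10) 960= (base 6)4240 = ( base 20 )280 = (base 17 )358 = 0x3C0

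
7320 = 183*40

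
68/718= 34/359 = 0.09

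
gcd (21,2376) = 3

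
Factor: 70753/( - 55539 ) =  - 3^( - 3 )*11^( - 2)*17^(-1)* 70753^1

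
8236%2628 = 352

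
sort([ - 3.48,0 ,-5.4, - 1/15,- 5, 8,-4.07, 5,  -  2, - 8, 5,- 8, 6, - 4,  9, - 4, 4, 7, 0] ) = [ - 8,-8,-5.4, - 5, - 4.07, - 4, - 4, - 3.48  ,- 2, - 1/15,  0,  0, 4,5, 5, 6,  7,8, 9] 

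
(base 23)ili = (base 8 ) 23447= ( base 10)10023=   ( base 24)H9F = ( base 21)11F6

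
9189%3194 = 2801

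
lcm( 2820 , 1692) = 8460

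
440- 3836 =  - 3396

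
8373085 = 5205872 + 3167213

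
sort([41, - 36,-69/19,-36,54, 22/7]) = [ - 36,-36, - 69/19, 22/7, 41, 54]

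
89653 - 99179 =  - 9526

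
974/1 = 974 = 974.00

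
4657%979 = 741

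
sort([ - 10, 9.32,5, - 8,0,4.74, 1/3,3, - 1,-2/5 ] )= [ - 10, - 8, - 1, - 2/5,  0, 1/3, 3,4.74, 5, 9.32 ]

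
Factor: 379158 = 2^1*  3^1*13^1*4861^1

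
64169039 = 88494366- 24325327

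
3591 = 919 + 2672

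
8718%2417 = 1467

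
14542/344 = 7271/172 = 42.27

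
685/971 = 685/971 = 0.71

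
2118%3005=2118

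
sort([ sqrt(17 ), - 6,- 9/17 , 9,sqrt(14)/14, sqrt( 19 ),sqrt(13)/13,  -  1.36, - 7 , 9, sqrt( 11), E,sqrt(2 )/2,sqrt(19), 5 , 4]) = [ - 7, - 6, - 1.36, - 9/17, sqrt(14 )/14,sqrt( 13 ) /13,sqrt(2 ) /2,  E,sqrt(11), 4,sqrt (17 ),  sqrt(19 ),sqrt( 19),5,9,9 ] 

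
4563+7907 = 12470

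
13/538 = 13/538=0.02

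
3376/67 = 50 + 26/67 = 50.39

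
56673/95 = 56673/95 = 596.56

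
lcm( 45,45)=45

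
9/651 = 3/217 = 0.01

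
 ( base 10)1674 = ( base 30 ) 1po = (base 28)23m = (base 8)3212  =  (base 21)3GF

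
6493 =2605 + 3888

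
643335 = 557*1155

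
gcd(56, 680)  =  8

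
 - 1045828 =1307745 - 2353573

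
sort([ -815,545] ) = [-815,545 ]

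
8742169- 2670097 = 6072072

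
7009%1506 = 985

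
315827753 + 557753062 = 873580815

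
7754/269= 7754/269 = 28.83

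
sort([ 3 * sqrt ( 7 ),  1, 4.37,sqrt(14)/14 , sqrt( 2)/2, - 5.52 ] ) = [ - 5.52,sqrt (14 )/14,sqrt(2 )/2,1,  4.37,3*sqrt(7) ]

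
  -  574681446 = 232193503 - 806874949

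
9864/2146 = 4 + 640/1073 =4.60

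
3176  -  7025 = -3849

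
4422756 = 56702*78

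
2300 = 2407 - 107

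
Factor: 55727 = 7^1*19^1*419^1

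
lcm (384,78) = 4992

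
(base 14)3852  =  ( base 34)8ic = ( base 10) 9872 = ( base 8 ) 23220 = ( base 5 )303442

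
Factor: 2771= 17^1*163^1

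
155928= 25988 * 6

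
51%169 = 51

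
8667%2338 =1653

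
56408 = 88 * 641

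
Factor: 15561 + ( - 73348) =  - 57787= - 57787^1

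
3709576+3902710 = 7612286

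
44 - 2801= - 2757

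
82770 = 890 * 93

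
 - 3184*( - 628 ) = 1999552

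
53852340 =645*83492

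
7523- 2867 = 4656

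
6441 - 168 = 6273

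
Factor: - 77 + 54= - 23^1= - 23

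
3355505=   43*78035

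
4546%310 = 206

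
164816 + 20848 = 185664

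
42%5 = 2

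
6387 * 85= 542895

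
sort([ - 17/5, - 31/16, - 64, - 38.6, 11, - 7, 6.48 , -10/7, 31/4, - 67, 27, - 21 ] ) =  [-67,  -  64, - 38.6, - 21, -7, -17/5,  -  31/16, - 10/7 , 6.48, 31/4 , 11, 27]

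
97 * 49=4753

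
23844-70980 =-47136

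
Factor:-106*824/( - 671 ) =87344/671 =2^4*11^( - 1 )*53^1*61^ ( - 1) * 103^1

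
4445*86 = 382270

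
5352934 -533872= 4819062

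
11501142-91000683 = - 79499541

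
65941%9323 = 680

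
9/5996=9/5996 = 0.00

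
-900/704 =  - 2 + 127/176 = - 1.28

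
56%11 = 1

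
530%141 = 107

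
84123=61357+22766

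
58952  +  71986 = 130938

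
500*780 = 390000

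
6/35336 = 3/17668 = 0.00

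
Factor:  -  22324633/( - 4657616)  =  2^( - 4 )*291101^ ( - 1)*22324633^1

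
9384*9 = 84456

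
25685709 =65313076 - 39627367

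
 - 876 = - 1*876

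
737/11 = 67= 67.00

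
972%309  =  45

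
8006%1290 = 266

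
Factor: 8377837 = 13^2*89^1*557^1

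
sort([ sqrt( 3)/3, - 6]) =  [ - 6,sqrt( 3 )/3] 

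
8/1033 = 8/1033 = 0.01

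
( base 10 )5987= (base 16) 1763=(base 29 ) 73D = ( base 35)4V2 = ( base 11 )4553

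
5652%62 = 10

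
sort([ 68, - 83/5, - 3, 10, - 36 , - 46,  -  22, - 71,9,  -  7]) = [ - 71, - 46 , - 36, - 22, -83/5, - 7, - 3, 9, 10,68] 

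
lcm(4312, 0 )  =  0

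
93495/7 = 93495/7=13356.43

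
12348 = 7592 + 4756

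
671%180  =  131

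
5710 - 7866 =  - 2156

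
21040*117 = 2461680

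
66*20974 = 1384284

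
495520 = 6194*80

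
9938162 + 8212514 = 18150676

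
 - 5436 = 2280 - 7716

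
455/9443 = 65/1349 =0.05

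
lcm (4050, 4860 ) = 24300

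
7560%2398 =366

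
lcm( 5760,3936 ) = 236160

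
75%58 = 17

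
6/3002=3/1501=0.00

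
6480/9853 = 6480/9853 =0.66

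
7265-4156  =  3109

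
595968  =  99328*6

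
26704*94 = 2510176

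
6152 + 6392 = 12544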